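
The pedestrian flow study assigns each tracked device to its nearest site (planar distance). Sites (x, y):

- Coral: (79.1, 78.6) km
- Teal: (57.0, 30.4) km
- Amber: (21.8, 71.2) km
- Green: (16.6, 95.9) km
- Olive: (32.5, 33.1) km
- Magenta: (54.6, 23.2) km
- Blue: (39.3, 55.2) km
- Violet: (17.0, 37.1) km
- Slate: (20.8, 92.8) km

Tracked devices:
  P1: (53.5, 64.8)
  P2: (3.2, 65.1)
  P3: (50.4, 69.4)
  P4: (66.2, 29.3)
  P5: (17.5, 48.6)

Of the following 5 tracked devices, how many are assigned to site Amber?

P1 → Blue
P2 → Amber
P3 → Blue
P4 → Teal
P5 → Violet
1 of the 5 goes to Amber.

1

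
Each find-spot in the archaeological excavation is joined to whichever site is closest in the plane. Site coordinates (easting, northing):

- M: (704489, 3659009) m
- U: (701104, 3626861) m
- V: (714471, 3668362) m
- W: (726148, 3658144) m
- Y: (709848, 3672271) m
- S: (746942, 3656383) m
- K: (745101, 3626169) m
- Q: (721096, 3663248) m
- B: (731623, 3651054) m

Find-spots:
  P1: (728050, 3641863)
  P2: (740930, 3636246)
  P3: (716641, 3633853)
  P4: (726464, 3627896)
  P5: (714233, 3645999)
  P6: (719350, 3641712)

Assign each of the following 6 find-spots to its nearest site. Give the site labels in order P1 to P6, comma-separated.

B, K, U, K, M, B

P1 → B (d²=97240810.00)
P2 → K (d²=118943170.00)
P3 → U (d²=290286433.00)
P4 → K (d²=350320298.00)
P5 → M (d²=264205636.00)
P6 → B (d²=237899493.00)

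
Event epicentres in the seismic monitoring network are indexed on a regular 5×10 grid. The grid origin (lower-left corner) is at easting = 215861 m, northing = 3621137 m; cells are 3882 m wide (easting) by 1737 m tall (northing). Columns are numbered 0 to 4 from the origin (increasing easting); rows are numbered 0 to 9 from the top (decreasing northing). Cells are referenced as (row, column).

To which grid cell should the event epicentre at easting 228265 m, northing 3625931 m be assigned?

(7, 3)

Column index: ⌊(228265 − 215861) / 3882⌋ = ⌊3.195⌋ = 3
Row offset from origin: ⌊(3625931 − 3621137) / 1737⌋ = ⌊2.760⌋ = 2 → row 7 (counted from top)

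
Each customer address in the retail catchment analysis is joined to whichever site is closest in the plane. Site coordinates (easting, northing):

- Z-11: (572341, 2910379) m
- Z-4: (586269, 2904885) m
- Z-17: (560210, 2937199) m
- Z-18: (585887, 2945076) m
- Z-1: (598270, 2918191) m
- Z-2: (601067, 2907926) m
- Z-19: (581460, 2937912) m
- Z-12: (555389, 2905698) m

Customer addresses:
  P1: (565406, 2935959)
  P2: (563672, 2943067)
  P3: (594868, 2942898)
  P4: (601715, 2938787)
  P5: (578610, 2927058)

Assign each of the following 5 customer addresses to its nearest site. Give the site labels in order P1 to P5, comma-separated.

Z-17, Z-17, Z-18, Z-18, Z-19

P1 → Z-17 (d²=28536016.00)
P2 → Z-17 (d²=46418868.00)
P3 → Z-18 (d²=85402045.00)
P4 → Z-18 (d²=290077105.00)
P5 → Z-19 (d²=125931816.00)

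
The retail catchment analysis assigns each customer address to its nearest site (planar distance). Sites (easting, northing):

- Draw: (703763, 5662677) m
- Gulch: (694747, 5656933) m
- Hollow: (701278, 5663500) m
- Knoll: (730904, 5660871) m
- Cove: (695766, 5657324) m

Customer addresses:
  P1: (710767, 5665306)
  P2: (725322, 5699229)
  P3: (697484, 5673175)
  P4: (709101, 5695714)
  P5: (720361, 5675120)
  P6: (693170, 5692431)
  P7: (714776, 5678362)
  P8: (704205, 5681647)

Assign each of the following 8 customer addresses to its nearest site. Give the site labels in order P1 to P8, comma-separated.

P1 → Draw (d²=55967657.00)
P2 → Knoll (d²=1502494888.00)
P3 → Hollow (d²=108000061.00)
P4 → Hollow (d²=1098941125.00)
P5 → Knoll (d²=314188850.00)
P6 → Hollow (d²=902742425.00)
P7 → Draw (d²=367305394.00)
P8 → Hollow (d²=337880938.00)

Draw, Knoll, Hollow, Hollow, Knoll, Hollow, Draw, Hollow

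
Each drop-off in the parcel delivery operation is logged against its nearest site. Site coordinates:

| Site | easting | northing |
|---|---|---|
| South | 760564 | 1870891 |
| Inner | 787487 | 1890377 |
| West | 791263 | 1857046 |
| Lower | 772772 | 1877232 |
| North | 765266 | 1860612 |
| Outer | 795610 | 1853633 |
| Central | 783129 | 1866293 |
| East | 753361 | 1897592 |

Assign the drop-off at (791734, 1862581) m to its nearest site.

West

Squared distances to each site:
South: 1040625000.000; Inner: 790654625.000; West: 30858066.000; Lower: 574209245.000; North: 704431985.000; Outer: 95090080.000; Central: 87824969.000; East: 2698257250.000.
Minimum at West.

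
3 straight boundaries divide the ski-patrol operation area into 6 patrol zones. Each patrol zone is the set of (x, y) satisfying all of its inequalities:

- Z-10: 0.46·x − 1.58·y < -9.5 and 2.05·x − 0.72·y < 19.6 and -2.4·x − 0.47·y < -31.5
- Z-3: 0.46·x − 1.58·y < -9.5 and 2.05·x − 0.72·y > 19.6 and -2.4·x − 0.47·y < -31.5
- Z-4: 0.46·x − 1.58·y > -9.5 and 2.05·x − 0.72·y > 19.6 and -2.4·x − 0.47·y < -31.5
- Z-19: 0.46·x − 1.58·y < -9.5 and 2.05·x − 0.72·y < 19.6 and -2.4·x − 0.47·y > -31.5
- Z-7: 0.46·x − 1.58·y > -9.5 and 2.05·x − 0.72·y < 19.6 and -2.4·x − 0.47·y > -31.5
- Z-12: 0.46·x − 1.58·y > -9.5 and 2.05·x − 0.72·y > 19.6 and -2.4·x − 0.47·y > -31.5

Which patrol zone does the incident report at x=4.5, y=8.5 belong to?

0.46·4.5 − 1.58·8.5 = -11.360, which is < -9.5
2.05·4.5 − 0.72·8.5 = 3.105, which is < 19.6
-2.4·4.5 − 0.47·8.5 = -14.795, which is > -31.5
This sign pattern matches Z-19.

Z-19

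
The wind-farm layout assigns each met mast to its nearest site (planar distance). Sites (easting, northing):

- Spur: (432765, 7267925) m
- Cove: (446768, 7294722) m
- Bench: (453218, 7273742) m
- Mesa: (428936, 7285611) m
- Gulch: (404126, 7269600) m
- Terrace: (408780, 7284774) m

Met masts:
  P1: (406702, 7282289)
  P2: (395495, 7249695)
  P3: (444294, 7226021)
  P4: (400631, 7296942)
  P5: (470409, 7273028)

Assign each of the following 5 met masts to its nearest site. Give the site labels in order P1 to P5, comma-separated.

Terrace, Gulch, Spur, Terrace, Bench

P1 → Terrace (d²=10493309.00)
P2 → Gulch (d²=470703186.00)
P3 → Spur (d²=1888863057.00)
P4 → Terrace (d²=214466425.00)
P5 → Bench (d²=296040277.00)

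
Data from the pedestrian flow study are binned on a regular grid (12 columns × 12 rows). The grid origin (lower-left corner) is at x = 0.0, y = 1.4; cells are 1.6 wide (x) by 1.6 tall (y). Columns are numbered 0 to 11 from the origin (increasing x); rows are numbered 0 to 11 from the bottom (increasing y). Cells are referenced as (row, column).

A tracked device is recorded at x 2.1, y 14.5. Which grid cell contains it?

(8, 1)

Column index: ⌊(2.1 − 0.0) / 1.6⌋ = ⌊1.312⌋ = 1
Row offset from origin: ⌊(14.5 − 1.4) / 1.6⌋ = ⌊8.188⌋ = 8 → row 8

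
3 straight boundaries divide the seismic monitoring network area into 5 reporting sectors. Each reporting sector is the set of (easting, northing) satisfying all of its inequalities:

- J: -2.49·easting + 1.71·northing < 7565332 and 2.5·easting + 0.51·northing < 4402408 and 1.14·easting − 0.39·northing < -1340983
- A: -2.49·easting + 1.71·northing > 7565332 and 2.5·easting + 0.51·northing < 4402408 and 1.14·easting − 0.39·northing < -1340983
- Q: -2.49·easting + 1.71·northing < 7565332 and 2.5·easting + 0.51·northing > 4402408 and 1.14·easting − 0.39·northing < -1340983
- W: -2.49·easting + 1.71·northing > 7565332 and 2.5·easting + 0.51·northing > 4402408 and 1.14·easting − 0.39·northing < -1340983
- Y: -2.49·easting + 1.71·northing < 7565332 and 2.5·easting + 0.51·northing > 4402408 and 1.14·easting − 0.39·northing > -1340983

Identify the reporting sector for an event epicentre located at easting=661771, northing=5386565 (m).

J

-2.49·661771 + 1.71·5386565 = 7563216.360, which is < 7565332
2.5·661771 + 0.51·5386565 = 4401575.650, which is < 4402408
1.14·661771 − 0.39·5386565 = -1346341.410, which is < -1340983
This sign pattern matches J.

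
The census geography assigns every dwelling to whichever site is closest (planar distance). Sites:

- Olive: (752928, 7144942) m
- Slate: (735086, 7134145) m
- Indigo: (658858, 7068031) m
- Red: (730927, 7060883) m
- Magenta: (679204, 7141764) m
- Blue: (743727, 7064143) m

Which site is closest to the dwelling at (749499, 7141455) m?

Squared distances to each site:
Olive: 23917210.000; Slate: 261170669.000; Indigo: 13606874657.000; Red: 6836766368.000; Magenta: 4941482506.000; Blue: 6010461328.000.
Minimum at Olive.

Olive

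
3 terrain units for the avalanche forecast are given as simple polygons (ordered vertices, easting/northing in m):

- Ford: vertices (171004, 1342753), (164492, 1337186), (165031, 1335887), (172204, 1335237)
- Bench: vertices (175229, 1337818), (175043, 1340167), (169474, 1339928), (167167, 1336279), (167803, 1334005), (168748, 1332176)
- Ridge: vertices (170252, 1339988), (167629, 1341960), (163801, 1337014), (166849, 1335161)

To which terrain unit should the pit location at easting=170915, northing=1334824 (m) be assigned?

Cast a ray rightward from (170915, 1334824). For each polygon, the edges (by vertex number in listed order) whose endpoints lie on opposite sides of northing = 1334824, where each meets that height, and whether that is right or left of the point:
Ford: no edge straddles that height → 0 crossings.
Bench: 4–5 at easting≈167573.9 (left), 6–1 at easting≈171789.8 (right) → 1 crossing.
Ridge: no edge straddles that height → 0 crossings.
Only Bench has an odd count, so the point is inside Bench.

Bench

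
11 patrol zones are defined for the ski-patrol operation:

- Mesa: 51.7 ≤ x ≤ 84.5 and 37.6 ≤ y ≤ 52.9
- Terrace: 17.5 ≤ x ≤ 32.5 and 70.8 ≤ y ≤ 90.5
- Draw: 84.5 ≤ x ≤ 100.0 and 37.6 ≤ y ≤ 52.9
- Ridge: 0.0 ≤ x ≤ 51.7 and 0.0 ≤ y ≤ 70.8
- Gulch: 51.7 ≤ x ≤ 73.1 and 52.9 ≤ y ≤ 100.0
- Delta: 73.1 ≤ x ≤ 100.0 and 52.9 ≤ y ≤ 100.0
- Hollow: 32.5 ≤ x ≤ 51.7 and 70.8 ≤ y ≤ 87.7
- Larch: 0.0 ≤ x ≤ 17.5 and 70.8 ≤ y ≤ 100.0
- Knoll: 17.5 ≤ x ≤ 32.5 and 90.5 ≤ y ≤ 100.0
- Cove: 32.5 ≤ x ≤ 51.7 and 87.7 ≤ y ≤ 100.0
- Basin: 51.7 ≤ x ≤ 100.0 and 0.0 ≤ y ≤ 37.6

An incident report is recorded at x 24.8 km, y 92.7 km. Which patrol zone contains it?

The point has x = 24.8 and y = 92.7.
Only Knoll satisfies 17.5 ≤ x ≤ 32.5 and 90.5 ≤ y ≤ 100.0.

Knoll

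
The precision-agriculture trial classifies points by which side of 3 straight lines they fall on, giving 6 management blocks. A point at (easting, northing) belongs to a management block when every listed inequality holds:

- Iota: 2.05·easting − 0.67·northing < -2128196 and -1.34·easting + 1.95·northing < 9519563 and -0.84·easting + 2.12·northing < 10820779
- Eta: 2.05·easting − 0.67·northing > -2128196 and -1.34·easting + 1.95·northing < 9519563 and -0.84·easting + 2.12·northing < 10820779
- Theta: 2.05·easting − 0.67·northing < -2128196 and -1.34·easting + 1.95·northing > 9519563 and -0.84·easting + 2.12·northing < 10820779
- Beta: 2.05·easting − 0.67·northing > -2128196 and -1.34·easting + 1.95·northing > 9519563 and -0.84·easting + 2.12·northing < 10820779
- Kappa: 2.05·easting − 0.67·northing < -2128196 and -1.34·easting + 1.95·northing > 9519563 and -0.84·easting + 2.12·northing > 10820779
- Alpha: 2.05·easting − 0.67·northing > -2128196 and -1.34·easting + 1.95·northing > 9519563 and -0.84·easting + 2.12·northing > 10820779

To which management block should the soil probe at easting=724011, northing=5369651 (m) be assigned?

2.05·724011 − 0.67·5369651 = -2113443.620, which is > -2128196
-1.34·724011 + 1.95·5369651 = 9500644.710, which is < 9519563
-0.84·724011 + 2.12·5369651 = 10775490.880, which is < 10820779
This sign pattern matches Eta.

Eta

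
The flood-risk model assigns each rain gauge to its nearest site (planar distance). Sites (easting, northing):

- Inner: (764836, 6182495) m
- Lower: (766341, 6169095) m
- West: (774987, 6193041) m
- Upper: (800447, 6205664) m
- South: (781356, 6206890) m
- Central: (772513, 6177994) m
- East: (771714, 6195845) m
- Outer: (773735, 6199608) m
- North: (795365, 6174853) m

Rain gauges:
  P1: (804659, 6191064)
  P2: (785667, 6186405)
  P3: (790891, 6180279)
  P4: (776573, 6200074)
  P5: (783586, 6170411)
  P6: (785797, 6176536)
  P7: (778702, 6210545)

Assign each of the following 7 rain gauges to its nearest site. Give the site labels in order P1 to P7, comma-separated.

P1 → Upper (d²=230900944.00)
P2 → West (d²=158098896.00)
P3 → North (d²=49458152.00)
P4 → Outer (d²=8271400.00)
P5 → North (d²=158476205.00)
P6 → North (d²=94379113.00)
P7 → South (d²=20402741.00)

Upper, West, North, Outer, North, North, South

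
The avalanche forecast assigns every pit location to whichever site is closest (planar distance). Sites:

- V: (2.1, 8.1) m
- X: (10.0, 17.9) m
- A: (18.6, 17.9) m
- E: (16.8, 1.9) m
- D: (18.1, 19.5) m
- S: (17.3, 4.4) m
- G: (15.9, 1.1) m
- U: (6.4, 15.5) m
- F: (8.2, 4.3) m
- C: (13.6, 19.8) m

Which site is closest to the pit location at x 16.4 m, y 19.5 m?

Squared distances to each site:
V: 334.450; X: 43.520; A: 7.400; E: 309.920; D: 2.890; S: 228.820; G: 338.810; U: 116.000; F: 298.280; C: 7.930.
Minimum at D.

D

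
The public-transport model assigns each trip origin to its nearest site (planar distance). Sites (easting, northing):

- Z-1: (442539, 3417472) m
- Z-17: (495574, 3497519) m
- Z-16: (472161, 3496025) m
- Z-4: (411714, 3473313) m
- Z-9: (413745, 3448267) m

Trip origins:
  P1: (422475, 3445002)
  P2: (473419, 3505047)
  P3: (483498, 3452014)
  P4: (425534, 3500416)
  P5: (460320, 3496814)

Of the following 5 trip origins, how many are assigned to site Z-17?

P1 → Z-9
P2 → Z-16
P3 → Z-16
P4 → Z-4
P5 → Z-16
0 of the 5 go to Z-17.

0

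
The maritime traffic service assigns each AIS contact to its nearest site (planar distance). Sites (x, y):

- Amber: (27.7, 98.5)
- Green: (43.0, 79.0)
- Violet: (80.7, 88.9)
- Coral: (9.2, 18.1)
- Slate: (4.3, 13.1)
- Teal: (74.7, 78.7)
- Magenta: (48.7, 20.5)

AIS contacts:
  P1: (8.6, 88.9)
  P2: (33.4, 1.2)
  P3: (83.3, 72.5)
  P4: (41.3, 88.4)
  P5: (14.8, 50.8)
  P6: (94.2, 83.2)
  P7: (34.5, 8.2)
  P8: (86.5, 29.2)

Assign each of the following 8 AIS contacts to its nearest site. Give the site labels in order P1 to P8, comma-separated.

Amber, Magenta, Teal, Green, Coral, Violet, Magenta, Magenta

P1 → Amber (d²=456.97)
P2 → Magenta (d²=606.58)
P3 → Teal (d²=112.40)
P4 → Green (d²=91.25)
P5 → Coral (d²=1100.65)
P6 → Violet (d²=214.74)
P7 → Magenta (d²=352.93)
P8 → Magenta (d²=1504.53)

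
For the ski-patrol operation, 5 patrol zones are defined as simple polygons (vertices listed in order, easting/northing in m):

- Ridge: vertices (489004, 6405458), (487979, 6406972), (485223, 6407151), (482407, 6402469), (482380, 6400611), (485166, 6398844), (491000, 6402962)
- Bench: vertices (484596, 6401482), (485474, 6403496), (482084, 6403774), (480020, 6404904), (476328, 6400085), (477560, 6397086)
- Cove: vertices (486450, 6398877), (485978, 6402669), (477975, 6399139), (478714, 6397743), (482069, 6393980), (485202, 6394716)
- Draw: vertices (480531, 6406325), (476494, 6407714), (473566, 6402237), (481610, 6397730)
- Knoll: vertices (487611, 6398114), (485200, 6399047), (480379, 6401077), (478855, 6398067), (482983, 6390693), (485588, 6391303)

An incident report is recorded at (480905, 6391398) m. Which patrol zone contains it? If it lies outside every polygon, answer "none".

Cast a ray rightward from (480905, 6391398). For each polygon, the edges (by vertex number in listed order) whose endpoints lie on opposite sides of northing = 6391398, where each meets that height, and whether that is right or left of the point:
Ridge: no edge straddles that height → 0 crossings.
Bench: no edge straddles that height → 0 crossings.
Cove: no edge straddles that height → 0 crossings.
Draw: no edge straddles that height → 0 crossings.
Knoll: 4–5 at easting≈482588.3 (right), 6–1 at easting≈485616.2 (right) → 2 crossings.
All counts are even, so the point lies outside every listed polygon.

none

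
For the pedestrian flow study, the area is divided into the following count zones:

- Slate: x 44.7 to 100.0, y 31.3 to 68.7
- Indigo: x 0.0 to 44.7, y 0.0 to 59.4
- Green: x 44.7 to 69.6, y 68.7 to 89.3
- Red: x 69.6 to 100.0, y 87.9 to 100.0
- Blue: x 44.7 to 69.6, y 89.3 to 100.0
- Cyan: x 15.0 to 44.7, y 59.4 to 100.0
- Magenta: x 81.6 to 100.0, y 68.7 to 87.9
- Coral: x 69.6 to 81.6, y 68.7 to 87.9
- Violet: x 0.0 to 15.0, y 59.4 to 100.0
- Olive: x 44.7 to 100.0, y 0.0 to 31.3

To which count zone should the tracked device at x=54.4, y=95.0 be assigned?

Blue

The point has x = 54.4 and y = 95.0.
Only Blue satisfies 44.7 ≤ x ≤ 69.6 and 89.3 ≤ y ≤ 100.0.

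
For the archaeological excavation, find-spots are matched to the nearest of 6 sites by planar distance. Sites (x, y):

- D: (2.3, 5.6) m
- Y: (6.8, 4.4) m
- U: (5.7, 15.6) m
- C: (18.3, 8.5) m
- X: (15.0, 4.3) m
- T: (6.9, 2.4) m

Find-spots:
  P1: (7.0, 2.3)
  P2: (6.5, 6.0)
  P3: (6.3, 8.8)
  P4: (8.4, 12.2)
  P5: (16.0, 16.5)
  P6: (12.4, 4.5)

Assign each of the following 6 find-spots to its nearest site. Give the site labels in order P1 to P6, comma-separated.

T, Y, Y, U, C, X

P1 → T (d²=0.02)
P2 → Y (d²=2.65)
P3 → Y (d²=19.61)
P4 → U (d²=18.85)
P5 → C (d²=69.29)
P6 → X (d²=6.80)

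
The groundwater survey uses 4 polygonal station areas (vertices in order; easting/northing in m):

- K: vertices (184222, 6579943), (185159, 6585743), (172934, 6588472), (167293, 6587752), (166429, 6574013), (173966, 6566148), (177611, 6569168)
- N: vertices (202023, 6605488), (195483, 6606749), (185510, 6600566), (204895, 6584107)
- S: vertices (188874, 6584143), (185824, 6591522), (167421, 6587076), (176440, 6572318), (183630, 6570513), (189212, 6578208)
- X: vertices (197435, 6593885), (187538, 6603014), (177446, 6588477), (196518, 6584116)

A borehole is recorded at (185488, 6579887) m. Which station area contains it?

S

Cast a ray rightward from (185488, 6579887). For each polygon, the edges (by vertex number in listed order) whose endpoints lie on opposite sides of northing = 6579887, where each meets that height, and whether that is right or left of the point:
K: 4–5 at easting≈166798.4 (left), 7–1 at easting≈184187.6 (left) → 0 crossings.
N: no edge straddles that height → 0 crossings.
S: 3–4 at easting≈171814.4 (left), 6–1 at easting≈189116.4 (right) → 1 crossing.
X: no edge straddles that height → 0 crossings.
Only S has an odd count, so the point is inside S.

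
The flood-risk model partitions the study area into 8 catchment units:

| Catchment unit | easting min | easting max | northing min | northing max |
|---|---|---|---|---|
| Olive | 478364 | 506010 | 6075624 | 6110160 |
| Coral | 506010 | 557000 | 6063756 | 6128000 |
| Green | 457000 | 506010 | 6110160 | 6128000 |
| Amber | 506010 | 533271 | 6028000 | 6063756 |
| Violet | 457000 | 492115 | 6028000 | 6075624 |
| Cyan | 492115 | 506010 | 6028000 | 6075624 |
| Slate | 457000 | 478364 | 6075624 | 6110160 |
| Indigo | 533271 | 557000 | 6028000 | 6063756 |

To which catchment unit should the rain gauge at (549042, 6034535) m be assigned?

The point has easting = 549042 and northing = 6034535.
Only Indigo satisfies 533271 ≤ easting ≤ 557000 and 6028000 ≤ northing ≤ 6063756.

Indigo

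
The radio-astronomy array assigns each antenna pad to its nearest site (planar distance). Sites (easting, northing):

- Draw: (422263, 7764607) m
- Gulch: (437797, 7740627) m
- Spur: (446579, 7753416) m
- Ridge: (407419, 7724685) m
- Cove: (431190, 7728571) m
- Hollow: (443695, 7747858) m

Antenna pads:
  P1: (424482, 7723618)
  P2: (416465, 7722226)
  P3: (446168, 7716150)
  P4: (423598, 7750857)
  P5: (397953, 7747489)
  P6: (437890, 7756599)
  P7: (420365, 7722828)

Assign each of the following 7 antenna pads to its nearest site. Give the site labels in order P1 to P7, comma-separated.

Cove, Ridge, Cove, Draw, Ridge, Spur, Cove

P1 → Cove (d²=69529473.00)
P2 → Ridge (d²=87876797.00)
P3 → Cove (d²=378621725.00)
P4 → Draw (d²=190844725.00)
P5 → Ridge (d²=609627572.00)
P6 → Spur (d²=85630210.00)
P7 → Cove (d²=150162674.00)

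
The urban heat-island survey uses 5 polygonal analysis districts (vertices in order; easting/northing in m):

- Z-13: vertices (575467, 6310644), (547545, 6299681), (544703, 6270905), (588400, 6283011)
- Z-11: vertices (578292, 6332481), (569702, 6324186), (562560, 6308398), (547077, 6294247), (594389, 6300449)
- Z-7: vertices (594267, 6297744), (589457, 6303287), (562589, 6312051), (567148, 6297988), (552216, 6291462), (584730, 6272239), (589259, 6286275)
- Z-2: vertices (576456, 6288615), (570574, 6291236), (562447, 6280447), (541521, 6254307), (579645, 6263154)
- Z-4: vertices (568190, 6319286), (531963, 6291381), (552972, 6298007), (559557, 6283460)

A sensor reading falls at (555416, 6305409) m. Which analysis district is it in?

Cast a ray rightward from (555416, 6305409). For each polygon, the edges (by vertex number in listed order) whose endpoints lie on opposite sides of northing = 6305409, where each meets that height, and whether that is right or left of the point:
Z-13: 1–2 at easting≈562133.8 (right), 4–1 at easting≈577917.1 (right) → 2 crossings.
Z-11: 3–4 at easting≈559289.7 (right), 5–1 at easting≈591896.5 (right) → 2 crossings.
Z-7: 2–3 at easting≈582951.5 (right), 3–4 at easting≈564742.2 (right) → 2 crossings.
Z-2: no edge straddles that height → 0 crossings.
Z-4: 1–2 at easting≈550174.5 (left), 4–1 at easting≈564846.1 (right) → 1 crossing.
Only Z-4 has an odd count, so the point is inside Z-4.

Z-4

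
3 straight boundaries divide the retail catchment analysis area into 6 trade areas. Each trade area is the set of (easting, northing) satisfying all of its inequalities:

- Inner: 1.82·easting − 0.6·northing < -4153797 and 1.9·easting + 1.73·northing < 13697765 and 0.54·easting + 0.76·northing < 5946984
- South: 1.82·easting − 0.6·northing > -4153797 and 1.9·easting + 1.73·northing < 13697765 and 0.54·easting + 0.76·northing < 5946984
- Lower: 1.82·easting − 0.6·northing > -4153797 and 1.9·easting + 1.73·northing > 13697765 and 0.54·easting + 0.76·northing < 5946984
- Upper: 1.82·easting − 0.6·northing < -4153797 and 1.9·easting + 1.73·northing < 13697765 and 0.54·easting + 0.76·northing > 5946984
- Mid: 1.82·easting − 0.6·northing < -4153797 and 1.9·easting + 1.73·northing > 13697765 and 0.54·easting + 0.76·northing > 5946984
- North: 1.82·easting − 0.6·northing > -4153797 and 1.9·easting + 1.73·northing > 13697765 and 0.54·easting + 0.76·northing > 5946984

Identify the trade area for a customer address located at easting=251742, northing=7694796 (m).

1.82·251742 − 0.6·7694796 = -4158707.160, which is < -4153797
1.9·251742 + 1.73·7694796 = 13790306.880, which is > 13697765
0.54·251742 + 0.76·7694796 = 5983985.640, which is > 5946984
This sign pattern matches Mid.

Mid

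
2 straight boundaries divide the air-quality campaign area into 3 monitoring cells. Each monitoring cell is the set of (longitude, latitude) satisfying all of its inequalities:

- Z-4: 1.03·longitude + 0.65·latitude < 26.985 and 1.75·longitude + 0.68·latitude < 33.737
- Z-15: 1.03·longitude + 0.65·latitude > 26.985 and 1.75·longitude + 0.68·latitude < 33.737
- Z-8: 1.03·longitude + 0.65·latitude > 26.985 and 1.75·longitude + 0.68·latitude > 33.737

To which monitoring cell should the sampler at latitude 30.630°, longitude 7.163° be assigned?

Z-15

1.03·7.163 + 0.65·30.630 = 27.287, which is > 26.985
1.75·7.163 + 0.68·30.630 = 33.364, which is < 33.737
This sign pattern matches Z-15.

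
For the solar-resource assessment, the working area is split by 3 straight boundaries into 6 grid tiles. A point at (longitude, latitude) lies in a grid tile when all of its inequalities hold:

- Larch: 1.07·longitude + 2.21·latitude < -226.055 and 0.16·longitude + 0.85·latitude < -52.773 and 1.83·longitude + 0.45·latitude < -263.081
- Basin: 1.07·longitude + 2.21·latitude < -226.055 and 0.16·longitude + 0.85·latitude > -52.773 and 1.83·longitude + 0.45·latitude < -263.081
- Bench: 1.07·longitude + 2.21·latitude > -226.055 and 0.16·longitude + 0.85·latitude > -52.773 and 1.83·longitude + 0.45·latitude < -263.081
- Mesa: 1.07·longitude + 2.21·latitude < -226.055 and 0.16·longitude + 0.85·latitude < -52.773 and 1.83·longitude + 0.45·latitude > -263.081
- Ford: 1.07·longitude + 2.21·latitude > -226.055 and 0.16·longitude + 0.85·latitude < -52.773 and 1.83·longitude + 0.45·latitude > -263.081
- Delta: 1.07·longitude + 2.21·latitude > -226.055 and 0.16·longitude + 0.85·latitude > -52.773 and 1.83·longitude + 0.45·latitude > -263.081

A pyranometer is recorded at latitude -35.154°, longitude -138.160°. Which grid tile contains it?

1.07·-138.160 + 2.21·-35.154 = -225.522, which is > -226.055
0.16·-138.160 + 0.85·-35.154 = -51.986, which is > -52.773
1.83·-138.160 + 0.45·-35.154 = -268.652, which is < -263.081
This sign pattern matches Bench.

Bench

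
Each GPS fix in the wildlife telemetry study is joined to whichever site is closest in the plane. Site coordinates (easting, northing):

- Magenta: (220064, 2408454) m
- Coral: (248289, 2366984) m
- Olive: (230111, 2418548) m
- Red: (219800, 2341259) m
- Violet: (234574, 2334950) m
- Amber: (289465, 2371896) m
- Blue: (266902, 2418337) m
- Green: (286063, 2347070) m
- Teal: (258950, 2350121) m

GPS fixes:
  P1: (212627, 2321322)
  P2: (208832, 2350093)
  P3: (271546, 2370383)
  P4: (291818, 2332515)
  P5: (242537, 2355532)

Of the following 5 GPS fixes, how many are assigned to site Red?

P1 → Red
P2 → Red
P3 → Amber
P4 → Green
P5 → Coral
2 of the 5 go to Red.

2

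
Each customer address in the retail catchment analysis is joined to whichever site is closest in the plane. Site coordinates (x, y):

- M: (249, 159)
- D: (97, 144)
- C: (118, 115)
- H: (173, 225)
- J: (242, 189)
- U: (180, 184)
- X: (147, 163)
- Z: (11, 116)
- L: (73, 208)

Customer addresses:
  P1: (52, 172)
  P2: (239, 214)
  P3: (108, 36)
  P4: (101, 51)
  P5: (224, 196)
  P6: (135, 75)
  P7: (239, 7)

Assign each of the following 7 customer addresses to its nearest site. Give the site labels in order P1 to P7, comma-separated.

L, J, C, C, J, C, M

P1 → L (d²=1737.00)
P2 → J (d²=634.00)
P3 → C (d²=6341.00)
P4 → C (d²=4385.00)
P5 → J (d²=373.00)
P6 → C (d²=1889.00)
P7 → M (d²=23204.00)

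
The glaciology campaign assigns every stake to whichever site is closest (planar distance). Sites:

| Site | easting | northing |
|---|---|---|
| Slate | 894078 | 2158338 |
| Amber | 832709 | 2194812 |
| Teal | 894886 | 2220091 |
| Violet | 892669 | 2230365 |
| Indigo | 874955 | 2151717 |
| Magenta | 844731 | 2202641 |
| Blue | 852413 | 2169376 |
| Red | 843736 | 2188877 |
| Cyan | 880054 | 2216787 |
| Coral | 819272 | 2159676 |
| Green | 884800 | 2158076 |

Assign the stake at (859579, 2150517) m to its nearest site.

Indigo

Squared distances to each site:
Slate: 1251349042.000; Amber: 2684043925.000; Teal: 6087125725.000; Violet: 7470651204.000; Indigo: 237861376.000; Magenta: 2937374480.000; Blue: 407013437.000; Red: 1722490249.000; Cyan: 4810938525.000; Coral: 1708541530.000; Green: 693237322.000.
Minimum at Indigo.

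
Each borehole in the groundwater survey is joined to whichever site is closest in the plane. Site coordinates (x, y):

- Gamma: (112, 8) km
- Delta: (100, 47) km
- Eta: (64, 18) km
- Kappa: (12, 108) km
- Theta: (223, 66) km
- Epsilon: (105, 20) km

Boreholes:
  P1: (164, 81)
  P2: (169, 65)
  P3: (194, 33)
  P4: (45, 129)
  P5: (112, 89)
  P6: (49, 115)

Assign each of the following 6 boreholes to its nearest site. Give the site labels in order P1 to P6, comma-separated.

P1 → Theta (d²=3706.00)
P2 → Theta (d²=2917.00)
P3 → Theta (d²=1930.00)
P4 → Kappa (d²=1530.00)
P5 → Delta (d²=1908.00)
P6 → Kappa (d²=1418.00)

Theta, Theta, Theta, Kappa, Delta, Kappa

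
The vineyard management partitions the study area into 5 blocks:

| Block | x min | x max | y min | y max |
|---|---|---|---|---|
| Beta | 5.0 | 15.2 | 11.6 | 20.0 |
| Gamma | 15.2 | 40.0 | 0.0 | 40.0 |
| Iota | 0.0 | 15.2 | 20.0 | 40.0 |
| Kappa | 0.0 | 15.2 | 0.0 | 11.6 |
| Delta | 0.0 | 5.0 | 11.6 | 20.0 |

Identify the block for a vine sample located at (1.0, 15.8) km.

The point has x = 1.0 and y = 15.8.
Only Delta satisfies 0.0 ≤ x ≤ 5.0 and 11.6 ≤ y ≤ 20.0.

Delta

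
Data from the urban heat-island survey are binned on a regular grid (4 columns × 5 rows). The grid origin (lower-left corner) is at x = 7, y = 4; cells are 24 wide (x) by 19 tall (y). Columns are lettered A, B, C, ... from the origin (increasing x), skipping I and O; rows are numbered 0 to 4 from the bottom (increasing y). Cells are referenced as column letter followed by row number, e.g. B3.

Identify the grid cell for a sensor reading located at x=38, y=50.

Column index: ⌊(38 − 7) / 24⌋ = ⌊1.292⌋ = 1 → column B
Row offset from origin: ⌊(50 − 4) / 19⌋ = ⌊2.421⌋ = 2 → row 2

B2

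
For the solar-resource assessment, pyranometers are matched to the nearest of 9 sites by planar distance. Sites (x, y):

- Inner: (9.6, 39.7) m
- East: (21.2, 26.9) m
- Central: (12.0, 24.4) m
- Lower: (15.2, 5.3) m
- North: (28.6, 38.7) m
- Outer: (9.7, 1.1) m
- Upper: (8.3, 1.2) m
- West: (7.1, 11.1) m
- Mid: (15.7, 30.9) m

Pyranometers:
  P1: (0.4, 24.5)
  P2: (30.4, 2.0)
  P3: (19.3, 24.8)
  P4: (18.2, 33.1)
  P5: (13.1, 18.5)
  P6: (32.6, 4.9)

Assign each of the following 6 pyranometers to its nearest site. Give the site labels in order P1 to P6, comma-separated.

Central, Lower, East, Mid, Central, Lower

P1 → Central (d²=134.57)
P2 → Lower (d²=241.93)
P3 → East (d²=8.02)
P4 → Mid (d²=11.09)
P5 → Central (d²=36.02)
P6 → Lower (d²=302.92)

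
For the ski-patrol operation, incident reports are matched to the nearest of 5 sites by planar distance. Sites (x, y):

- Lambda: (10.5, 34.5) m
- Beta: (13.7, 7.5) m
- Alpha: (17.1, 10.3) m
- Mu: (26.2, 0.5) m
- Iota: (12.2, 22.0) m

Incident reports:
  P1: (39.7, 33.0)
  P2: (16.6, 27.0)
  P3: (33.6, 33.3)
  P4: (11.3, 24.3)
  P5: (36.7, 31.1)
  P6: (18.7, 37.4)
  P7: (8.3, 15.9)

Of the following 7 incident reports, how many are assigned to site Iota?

P1 → Lambda
P2 → Iota
P3 → Lambda
P4 → Iota
P5 → Iota
P6 → Lambda
P7 → Iota
4 of the 7 go to Iota.

4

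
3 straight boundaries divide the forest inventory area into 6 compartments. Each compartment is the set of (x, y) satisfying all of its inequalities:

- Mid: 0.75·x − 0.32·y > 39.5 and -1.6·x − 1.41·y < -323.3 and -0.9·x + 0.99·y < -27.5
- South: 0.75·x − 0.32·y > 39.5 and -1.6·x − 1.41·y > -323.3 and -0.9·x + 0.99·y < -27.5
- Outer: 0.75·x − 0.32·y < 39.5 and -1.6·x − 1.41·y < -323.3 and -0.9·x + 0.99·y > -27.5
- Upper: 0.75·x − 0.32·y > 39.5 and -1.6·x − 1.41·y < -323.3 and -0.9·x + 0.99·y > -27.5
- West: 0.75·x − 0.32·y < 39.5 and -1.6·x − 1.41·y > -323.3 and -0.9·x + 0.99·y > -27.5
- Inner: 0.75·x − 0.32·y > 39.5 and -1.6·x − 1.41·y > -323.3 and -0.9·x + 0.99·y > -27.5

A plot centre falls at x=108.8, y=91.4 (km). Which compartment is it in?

Inner

0.75·108.8 − 0.32·91.4 = 52.352, which is > 39.5
-1.6·108.8 − 1.41·91.4 = -302.954, which is > -323.3
-0.9·108.8 + 0.99·91.4 = -7.434, which is > -27.5
This sign pattern matches Inner.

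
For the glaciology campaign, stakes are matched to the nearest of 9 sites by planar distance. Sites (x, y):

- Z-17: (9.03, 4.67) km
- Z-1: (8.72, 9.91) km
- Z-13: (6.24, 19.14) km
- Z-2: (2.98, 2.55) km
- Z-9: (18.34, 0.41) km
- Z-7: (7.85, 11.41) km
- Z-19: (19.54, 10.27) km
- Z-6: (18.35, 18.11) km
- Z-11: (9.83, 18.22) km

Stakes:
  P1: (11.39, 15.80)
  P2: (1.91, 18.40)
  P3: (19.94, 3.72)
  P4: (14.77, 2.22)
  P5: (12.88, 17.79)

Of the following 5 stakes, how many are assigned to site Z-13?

1

P1 → Z-11
P2 → Z-13
P3 → Z-9
P4 → Z-9
P5 → Z-11
1 of the 5 goes to Z-13.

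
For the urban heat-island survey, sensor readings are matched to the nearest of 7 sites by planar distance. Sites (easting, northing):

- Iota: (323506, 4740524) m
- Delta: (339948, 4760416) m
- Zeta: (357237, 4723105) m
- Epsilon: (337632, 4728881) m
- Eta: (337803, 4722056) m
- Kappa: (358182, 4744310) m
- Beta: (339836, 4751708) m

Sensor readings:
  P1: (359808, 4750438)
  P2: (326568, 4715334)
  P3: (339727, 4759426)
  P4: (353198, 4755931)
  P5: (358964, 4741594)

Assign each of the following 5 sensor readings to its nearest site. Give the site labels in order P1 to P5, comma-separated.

P1 → Kappa (d²=40196260.00)
P2 → Eta (d²=171410509.00)
P3 → Delta (d²=1028941.00)
P4 → Kappa (d²=159887897.00)
P5 → Kappa (d²=7988180.00)

Kappa, Eta, Delta, Kappa, Kappa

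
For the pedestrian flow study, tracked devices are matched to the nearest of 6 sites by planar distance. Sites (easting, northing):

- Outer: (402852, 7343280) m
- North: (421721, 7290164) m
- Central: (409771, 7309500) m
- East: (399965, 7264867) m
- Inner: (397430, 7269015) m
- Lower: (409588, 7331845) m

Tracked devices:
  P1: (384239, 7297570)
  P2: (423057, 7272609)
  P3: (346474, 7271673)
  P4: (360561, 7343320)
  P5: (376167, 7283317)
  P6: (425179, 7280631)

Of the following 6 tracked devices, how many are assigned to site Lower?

P1 → Central
P2 → North
P3 → Inner
P4 → Outer
P5 → Inner
P6 → North
0 of the 6 go to Lower.

0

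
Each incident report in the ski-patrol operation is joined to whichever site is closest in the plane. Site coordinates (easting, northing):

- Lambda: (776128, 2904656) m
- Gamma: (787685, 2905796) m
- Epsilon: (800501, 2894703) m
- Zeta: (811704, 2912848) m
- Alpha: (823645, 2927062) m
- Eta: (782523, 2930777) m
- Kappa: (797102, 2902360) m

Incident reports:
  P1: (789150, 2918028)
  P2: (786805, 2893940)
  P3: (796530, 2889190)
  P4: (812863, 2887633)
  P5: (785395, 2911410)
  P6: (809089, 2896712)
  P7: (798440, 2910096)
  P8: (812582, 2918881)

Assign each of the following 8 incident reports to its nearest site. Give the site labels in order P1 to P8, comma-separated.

P1 → Gamma (d²=151768049.00)
P2 → Gamma (d²=141339136.00)
P3 → Epsilon (d²=46162010.00)
P4 → Epsilon (d²=202803944.00)
P5 → Gamma (d²=36761096.00)
P6 → Epsilon (d²=77789825.00)
P7 → Kappa (d²=61635940.00)
P8 → Zeta (d²=37167973.00)

Gamma, Gamma, Epsilon, Epsilon, Gamma, Epsilon, Kappa, Zeta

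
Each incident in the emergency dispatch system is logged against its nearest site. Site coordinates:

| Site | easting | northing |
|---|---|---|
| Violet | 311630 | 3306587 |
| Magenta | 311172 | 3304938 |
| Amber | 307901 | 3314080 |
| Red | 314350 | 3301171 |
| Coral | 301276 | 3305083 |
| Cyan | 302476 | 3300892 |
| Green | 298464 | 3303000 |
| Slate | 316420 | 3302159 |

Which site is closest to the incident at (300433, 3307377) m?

Coral

Squared distances to each site:
Violet: 125996909.000; Magenta: 121274842.000; Amber: 100701233.000; Red: 232197325.000; Coral: 5973085.000; Cyan: 46229074.000; Green: 23035090.000; Slate: 282811693.000.
Minimum at Coral.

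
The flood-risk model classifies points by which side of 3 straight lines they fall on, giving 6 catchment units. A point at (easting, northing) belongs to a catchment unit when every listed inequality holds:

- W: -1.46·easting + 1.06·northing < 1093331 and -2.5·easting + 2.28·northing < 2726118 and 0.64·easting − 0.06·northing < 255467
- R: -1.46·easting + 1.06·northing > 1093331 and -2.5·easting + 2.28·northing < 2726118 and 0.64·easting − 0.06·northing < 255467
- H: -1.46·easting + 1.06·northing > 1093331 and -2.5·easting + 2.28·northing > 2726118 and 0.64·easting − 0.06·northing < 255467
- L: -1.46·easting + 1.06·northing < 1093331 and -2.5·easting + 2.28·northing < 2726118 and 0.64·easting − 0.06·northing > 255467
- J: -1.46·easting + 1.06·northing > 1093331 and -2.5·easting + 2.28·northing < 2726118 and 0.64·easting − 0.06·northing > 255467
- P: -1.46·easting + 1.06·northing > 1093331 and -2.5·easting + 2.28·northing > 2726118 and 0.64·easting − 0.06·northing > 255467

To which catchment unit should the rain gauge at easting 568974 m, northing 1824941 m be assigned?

H

-1.46·568974 + 1.06·1824941 = 1103735.420, which is > 1093331
-2.5·568974 + 2.28·1824941 = 2738430.480, which is > 2726118
0.64·568974 − 0.06·1824941 = 254646.900, which is < 255467
This sign pattern matches H.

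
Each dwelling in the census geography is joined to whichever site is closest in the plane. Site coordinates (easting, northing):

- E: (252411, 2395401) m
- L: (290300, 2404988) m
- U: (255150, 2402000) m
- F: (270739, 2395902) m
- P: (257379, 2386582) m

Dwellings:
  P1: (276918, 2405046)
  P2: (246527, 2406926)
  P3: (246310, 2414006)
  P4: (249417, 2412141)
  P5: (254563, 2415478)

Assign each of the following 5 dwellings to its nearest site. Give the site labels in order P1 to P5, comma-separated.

F, U, U, U, U

P1 → F (d²=121792777.00)
P2 → U (d²=98621605.00)
P3 → U (d²=222289636.00)
P4 → U (d²=135707170.00)
P5 → U (d²=182001053.00)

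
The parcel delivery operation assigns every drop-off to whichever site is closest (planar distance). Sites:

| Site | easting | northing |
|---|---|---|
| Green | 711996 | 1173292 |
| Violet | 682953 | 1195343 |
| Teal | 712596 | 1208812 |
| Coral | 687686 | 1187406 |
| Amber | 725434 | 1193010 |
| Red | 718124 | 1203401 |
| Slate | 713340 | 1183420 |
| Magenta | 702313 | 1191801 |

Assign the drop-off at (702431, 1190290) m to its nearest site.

Magenta

Squared distances to each site:
Green: 380421229.000; Violet: 404925293.000; Teal: 446391709.000; Coral: 225732481.000; Amber: 536536409.000; Red: 418168570.000; Slate: 166203181.000; Magenta: 2297045.000.
Minimum at Magenta.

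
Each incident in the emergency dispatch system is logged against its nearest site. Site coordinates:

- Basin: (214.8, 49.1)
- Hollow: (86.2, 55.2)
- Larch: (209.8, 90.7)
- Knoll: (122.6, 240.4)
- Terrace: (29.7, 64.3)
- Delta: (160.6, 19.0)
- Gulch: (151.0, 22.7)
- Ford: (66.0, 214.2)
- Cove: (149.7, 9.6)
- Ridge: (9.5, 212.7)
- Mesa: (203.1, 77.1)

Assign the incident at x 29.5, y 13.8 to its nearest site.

Squared distances to each site:
Basin: 35582.180; Hollow: 4928.850; Larch: 38421.700; Knoll: 60015.170; Terrace: 2550.290; Delta: 17214.250; Gulch: 14841.460; Ford: 41492.410; Cove: 14465.680; Ridge: 39961.210; Mesa: 34143.850.
Minimum at Terrace.

Terrace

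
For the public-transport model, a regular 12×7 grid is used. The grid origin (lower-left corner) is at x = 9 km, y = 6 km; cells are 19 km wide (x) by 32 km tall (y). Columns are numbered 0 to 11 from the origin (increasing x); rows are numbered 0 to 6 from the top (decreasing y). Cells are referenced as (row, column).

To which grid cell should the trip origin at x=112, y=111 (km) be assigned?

Column index: ⌊(112 − 9) / 19⌋ = ⌊5.421⌋ = 5
Row offset from origin: ⌊(111 − 6) / 32⌋ = ⌊3.281⌋ = 3 → row 3 (counted from top)

(3, 5)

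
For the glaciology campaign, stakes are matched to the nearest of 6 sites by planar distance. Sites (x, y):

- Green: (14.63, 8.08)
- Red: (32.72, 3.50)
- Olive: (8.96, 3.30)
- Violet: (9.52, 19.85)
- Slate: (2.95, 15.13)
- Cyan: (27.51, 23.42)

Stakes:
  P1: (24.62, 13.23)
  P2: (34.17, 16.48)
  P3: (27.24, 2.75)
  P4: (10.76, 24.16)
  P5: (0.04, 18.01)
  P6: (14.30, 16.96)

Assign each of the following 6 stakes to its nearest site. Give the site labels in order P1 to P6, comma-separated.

Cyan, Cyan, Red, Violet, Slate, Violet

P1 → Cyan (d²=112.19)
P2 → Cyan (d²=92.52)
P3 → Red (d²=30.59)
P4 → Violet (d²=20.11)
P5 → Slate (d²=16.76)
P6 → Violet (d²=31.20)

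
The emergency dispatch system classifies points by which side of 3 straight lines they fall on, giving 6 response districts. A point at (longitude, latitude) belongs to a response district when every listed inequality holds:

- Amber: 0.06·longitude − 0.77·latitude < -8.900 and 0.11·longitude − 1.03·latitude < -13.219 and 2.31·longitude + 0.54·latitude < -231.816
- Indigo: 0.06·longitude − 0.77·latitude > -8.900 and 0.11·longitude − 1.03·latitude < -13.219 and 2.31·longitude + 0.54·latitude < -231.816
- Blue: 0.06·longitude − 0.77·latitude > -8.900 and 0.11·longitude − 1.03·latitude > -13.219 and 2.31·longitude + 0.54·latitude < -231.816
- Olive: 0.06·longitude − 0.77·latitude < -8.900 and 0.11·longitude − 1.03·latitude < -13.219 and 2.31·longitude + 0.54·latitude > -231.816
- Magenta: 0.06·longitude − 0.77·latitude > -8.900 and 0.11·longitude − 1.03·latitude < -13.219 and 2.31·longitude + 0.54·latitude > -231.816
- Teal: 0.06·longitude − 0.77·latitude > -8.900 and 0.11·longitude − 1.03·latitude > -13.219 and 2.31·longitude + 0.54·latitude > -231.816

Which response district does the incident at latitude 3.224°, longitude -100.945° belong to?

0.06·-100.945 − 0.77·3.224 = -8.539, which is > -8.900
0.11·-100.945 − 1.03·3.224 = -14.425, which is < -13.219
2.31·-100.945 + 0.54·3.224 = -231.442, which is > -231.816
This sign pattern matches Magenta.

Magenta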